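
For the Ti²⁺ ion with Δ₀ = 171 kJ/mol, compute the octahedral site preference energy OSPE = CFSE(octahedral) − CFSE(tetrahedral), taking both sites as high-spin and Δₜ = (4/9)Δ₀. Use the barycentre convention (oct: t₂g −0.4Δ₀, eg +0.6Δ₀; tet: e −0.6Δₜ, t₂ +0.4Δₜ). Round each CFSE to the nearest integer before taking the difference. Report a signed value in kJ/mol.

-46

Ti²⁺: group 4, so d-count = 4 − 2 = 2.
In an octahedral site d² (HS) is t₂g² eg⁰, giving CFSE(oct) = -0.8Δ₀ = -137 kJ/mol.
Tetrahedral e² t₂⁰ gives -1.2Δₜ = -1.2 × (4/9) × 171 = -91 kJ/mol.
OSPE = CFSE(oct) − CFSE(tet) = -137 − (-91) = -46 kJ/mol.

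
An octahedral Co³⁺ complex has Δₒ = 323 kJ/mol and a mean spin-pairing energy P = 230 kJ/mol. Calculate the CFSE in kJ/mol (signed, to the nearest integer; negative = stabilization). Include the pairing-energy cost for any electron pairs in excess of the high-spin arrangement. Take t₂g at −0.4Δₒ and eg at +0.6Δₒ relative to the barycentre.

Co³⁺: group 9, so d-count = 9 − 3 = 6.
With Δₒ > P the complex is low-spin.
Configuration: t₂g⁶ eg⁰.
Orbital CFSE = -2.4Δₒ = -2.4 × 323 = -775 kJ/mol.
Excess pairs vs high-spin: 3 − 1 = 2; pairing cost = +460 kJ/mol.
Net CFSE = -775 + 460 = -315 kJ/mol.

-315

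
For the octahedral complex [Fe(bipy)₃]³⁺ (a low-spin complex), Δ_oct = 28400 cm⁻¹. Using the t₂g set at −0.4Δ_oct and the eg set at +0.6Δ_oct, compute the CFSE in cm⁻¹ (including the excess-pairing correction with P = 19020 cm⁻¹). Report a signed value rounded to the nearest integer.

-18760

bipy is neutral, so the +3 overall charge sits on Fe: oxidation state +3.
Fe is in group 8, so Fe³⁺ is d⁵ (8 − 3 = 5).
The d⁵ electrons fill as t₂g⁵ eg⁰.
Orbital CFSE = 5(-0.4) + 0(0.6) = -2.0Δ_oct = -2.0 × 28400 = -56800 cm⁻¹.
Relative to high-spin t₂g³ eg² (0 paired), the low-spin configuration has 2 additional pairs, contributing +2 × 19020 = +38040 cm⁻¹.
Net CFSE = -56800 + 38040 = -18760 cm⁻¹.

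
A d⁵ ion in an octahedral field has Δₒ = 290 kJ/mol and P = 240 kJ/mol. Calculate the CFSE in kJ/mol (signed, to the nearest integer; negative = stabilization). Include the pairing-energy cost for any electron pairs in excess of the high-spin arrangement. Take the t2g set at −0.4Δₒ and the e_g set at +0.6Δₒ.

-100

Here Δₒ > P (290 > 240), so the low-spin state is favoured.
Configuration: t2g^5 e_g^0.
Orbital CFSE = -2.0Δₒ = -2.0 × 290 = -580 kJ/mol.
Excess pairs vs high-spin: 2 − 0 = 2; pairing cost = +480 kJ/mol.
Net CFSE = -580 + 480 = -100 kJ/mol.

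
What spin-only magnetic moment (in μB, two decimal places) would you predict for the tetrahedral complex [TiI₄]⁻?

1.73 μB

Each I⁻ contributes -1; 4 × (-1) = -4. With overall charge -1, Ti is in the +3 oxidation state.
Group 4 minus oxidation state +3 gives a d¹ configuration for Ti³⁺.
Tetrahedral fields are weak (Δₜ ≈ 4/9 Δₒ), so electrons fill high-spin.
Configuration: e¹ t₂⁰ → 1 unpaired electron.
μ(spin-only) = √[1(1+2)] = √3 ≈ 1.73 μB.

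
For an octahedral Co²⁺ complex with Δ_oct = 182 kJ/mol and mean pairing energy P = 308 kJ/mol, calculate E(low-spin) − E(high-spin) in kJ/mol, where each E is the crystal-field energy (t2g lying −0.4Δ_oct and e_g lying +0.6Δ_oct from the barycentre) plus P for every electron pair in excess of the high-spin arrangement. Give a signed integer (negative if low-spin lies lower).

126

Co²⁺: group 9, so d-count = 9 − 2 = 7.
High-spin d⁷ fills as t2g^5 e_g^2 with CFSE 5(−0.4) + 2(+0.6) = -0.8Δ_oct = -146 kJ/mol.
For low-spin the configuration is t2g^6 e_g^1: orbital energy -1.8 × 182 = -328 kJ/mol, and 1 additional pair relative to high-spin adds 308 kJ/mol, giving -20 kJ/mol.
Thus E(LS) − E(HS) = 126 kJ/mol.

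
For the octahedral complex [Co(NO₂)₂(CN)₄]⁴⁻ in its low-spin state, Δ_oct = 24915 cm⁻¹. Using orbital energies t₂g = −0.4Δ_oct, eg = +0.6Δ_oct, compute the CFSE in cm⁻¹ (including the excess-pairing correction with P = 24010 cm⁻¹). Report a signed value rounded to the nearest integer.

Ligand charges: 2×(-1) from NO₂⁻ and 4×(-1) from CN⁻ sum to -6; with overall charge -4, Co is +2.
Co²⁺: group 9, so d-count = 9 − 2 = 7.
The d⁷ electrons fill as t₂g⁶ eg¹.
Orbital CFSE = 6(-0.4) + 1(0.6) = -1.8Δ_oct = -1.8 × 24915 = -44847 cm⁻¹.
High-spin d⁷ would be t₂g⁵ eg² with 2 pairs; low-spin has 3, so 1 excess pair costs +1P = +24010 cm⁻¹.
Combining: -44847 + 24010 = -20837 cm⁻¹.

-20837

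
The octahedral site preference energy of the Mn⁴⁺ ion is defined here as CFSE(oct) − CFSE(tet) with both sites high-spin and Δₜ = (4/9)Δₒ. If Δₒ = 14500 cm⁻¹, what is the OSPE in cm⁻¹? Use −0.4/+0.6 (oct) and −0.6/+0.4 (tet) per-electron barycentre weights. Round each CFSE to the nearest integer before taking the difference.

Group 7 minus oxidation state +4 gives a d³ configuration for Mn⁴⁺.
In an octahedral site d³ (HS) is t₂g³ eg⁰, giving CFSE(oct) = -1.2Δₒ = -17400 cm⁻¹.
In a tetrahedral site the filling is e² t₂¹: CFSE(tet) = -0.8Δₜ = -0.8 × (4/9)(14500) = -5156 cm⁻¹.
Subtracting, OSPE = -17400 − (-5156) = -12244 cm⁻¹.

-12244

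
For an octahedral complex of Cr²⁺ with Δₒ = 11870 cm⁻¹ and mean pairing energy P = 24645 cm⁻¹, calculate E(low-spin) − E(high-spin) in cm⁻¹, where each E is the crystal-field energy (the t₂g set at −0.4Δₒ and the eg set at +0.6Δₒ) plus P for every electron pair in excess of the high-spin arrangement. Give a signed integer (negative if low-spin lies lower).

Cr sits in group 6; removing 2 electrons leaves Cr²⁺ with 6 − 2 = 4 d electrons.
High-spin d⁴ fills as t₂g³ eg¹ with CFSE 3(−0.4) + 1(+0.6) = -0.6Δₒ = -7122 cm⁻¹.
Low-spin: t₂g⁴ eg⁰, orbital CFSE = -1.6Δₒ = -18992 cm⁻¹; plus 1 excess pair × P = +24645 cm⁻¹; total 5653 cm⁻¹.
Thus E(LS) − E(HS) = 12775 cm⁻¹.

12775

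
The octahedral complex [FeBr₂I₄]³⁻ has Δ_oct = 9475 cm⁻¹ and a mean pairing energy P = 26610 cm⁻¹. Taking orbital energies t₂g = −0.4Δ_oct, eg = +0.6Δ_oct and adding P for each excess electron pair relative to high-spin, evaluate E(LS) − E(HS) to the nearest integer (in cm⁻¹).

Ligand charges: 2×(-1) from Br⁻ and 4×(-1) from I⁻ sum to -6; with overall charge -3, Fe is +3.
Fe³⁺: group 8, so d-count = 8 − 3 = 5.
High-spin: t₂g³ eg², CFSE = 0.0Δ_oct = 0 cm⁻¹.
For low-spin the configuration is t₂g⁵ eg⁰: orbital energy -2.0 × 9475 = -18950 cm⁻¹, and 2 additional pairs relative to high-spin add 53220 cm⁻¹, giving 34270 cm⁻¹.
The difference is 34270 − (0) = 34270 cm⁻¹, so high-spin lies lower.

34270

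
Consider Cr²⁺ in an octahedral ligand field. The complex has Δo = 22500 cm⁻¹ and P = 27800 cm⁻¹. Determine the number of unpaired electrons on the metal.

4

Cr sits in group 6; removing 2 electrons leaves Cr²⁺ with 6 − 2 = 4 d electrons.
Δo < P, so pairing is avoided: the ground state is high-spin.
Configuration: t₂g³ eg¹.
Unpaired electrons: 4.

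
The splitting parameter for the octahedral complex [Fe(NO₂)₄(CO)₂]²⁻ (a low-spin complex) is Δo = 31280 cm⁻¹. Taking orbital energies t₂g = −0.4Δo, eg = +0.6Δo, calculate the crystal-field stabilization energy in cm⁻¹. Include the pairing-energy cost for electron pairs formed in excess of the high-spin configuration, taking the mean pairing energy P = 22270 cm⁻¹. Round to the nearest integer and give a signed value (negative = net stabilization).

-30532

Ligand charges: 4×(-1) from NO₂⁻ and 2×(+0) from CO sum to -4; with overall charge -2, Fe is +2.
Group 8 minus oxidation state +2 gives a d⁶ configuration for Fe²⁺.
The d⁶ electrons fill as t₂g⁶ eg⁰.
Orbital CFSE = 6(-0.4) + 0(0.6) = -2.4Δo = -2.4 × 31280 = -75072 cm⁻¹.
Relative to high-spin t₂g⁴ eg² (1 paired), the low-spin configuration has 2 additional pairs, contributing +2 × 22270 = +44540 cm⁻¹.
Combining: -75072 + 44540 = -30532 cm⁻¹.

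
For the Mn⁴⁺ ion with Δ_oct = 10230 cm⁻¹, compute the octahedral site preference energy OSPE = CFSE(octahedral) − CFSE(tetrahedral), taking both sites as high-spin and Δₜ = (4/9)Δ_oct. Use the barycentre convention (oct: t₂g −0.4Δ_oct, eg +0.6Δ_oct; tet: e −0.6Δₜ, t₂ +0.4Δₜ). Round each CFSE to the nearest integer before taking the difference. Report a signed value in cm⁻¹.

-8639

Mn sits in group 7; removing 4 electrons leaves Mn⁴⁺ with 7 − 4 = 3 d electrons.
In an octahedral site d³ (HS) is t₂g³ eg⁰, giving CFSE(oct) = -1.2Δ_oct = -12276 cm⁻¹.
In a tetrahedral site the filling is e² t₂¹: CFSE(tet) = -0.8Δₜ = -0.8 × (4/9)(10230) = -3637 cm⁻¹.
OSPE = -12276 − (-3637) = -8639 cm⁻¹.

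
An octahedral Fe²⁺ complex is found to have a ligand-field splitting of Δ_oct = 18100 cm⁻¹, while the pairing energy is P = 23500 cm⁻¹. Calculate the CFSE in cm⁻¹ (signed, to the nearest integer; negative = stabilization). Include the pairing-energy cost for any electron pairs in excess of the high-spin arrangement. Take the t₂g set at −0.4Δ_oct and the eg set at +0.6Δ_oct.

-7240

Fe sits in group 8; removing 2 electrons leaves Fe²⁺ with 8 − 2 = 6 d electrons.
Δ_oct < P, so pairing is avoided: the ground state is high-spin.
Filling d⁶ accordingly: t₂g⁴ eg².
Orbital CFSE = -0.4Δ_oct = -0.4 × 18100 = -7240 cm⁻¹.
High-spin has no excess pairs, so no pairing correction applies.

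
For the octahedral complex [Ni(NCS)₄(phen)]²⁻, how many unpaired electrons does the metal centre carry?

Ligand charges: 4×(-1) from NCS⁻ and 1×(+0) from phen sum to -4; with overall charge -2, Ni is +2.
Group 10 minus oxidation state +2 gives a d⁸ configuration for Ni²⁺.
Configuration: t₂g⁶ eg², giving 2 unpaired electrons.

2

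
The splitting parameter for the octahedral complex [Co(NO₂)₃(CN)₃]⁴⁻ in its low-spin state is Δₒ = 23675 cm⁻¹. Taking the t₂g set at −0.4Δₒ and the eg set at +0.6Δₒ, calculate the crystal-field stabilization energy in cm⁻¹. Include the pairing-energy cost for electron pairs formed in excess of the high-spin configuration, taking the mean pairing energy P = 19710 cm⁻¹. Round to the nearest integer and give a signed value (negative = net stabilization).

Ligand charges: 3×(-1) from NO₂⁻ and 3×(-1) from CN⁻ sum to -6; with overall charge -4, Co is +2.
Co is in group 9, so Co²⁺ is d⁷ (9 − 2 = 7).
Electron filling gives t₂g⁶ eg¹.
CFSE(orbital) = 6×(-0.4Δₒ) + 1×(0.6Δₒ) = -1.8Δₒ; with Δₒ = 23675 cm⁻¹ that is -42615 cm⁻¹.
Pairing penalty: 3 pairs vs 2 in the high-spin reference → 1 extra × P = 19710 cm⁻¹.
Net CFSE = -42615 + 19710 = -22905 cm⁻¹.

-22905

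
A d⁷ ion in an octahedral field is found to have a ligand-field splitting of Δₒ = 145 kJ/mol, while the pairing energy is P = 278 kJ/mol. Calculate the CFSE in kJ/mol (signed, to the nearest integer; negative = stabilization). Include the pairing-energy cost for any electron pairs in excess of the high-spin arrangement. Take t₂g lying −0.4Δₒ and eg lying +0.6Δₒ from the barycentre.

-116

Here Δₒ < P (145 < 278), so the high-spin state is favoured.
That gives t₂g⁵ eg².
Orbital CFSE = -0.8Δₒ = -0.8 × 145 = -116 kJ/mol.
High-spin has no excess pairs, so no pairing correction applies.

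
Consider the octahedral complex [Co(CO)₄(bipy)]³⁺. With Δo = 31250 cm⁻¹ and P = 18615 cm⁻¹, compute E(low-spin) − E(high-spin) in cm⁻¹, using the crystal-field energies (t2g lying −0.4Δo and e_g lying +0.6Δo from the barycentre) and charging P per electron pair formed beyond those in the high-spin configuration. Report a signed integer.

Ligand charges: 4×(+0) from CO and 1×(+0) from bipy sum to +0; with overall charge +3, Co is +3.
Co³⁺: group 9, so d-count = 9 − 3 = 6.
High-spin d⁶ fills as t2g^4 e_g^2 with CFSE 4(−0.4) + 2(+0.6) = -0.4Δo = -12500 cm⁻¹.
Low-spin: t2g^6 e_g^0, orbital CFSE = -2.4Δo = -75000 cm⁻¹; plus 2 excess pairs × P = +37230 cm⁻¹; total -37770 cm⁻¹.
E(LS) − E(HS) = -37770 − (-12500) = -25270 cm⁻¹.

-25270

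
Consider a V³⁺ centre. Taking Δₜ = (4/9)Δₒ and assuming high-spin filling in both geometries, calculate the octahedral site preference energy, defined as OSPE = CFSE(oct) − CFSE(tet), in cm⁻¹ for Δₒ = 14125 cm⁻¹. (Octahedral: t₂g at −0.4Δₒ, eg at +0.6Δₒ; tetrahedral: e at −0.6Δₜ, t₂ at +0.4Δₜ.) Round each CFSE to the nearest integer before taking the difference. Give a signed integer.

V³⁺: group 5, so d-count = 5 − 3 = 2.
In an octahedral site d² (HS) is t₂g² eg⁰, giving CFSE(oct) = -0.8Δₒ = -11300 cm⁻¹.
Tetrahedral e² t₂⁰ gives -1.2Δₜ = -1.2 × (4/9) × 14125 = -7533 cm⁻¹.
OSPE = -11300 − (-7533) = -3767 cm⁻¹.

-3767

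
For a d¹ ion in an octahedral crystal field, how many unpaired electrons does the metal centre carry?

For octahedral d¹ the high- and low-spin configurations coincide.
Configuration: t₂g¹ eg⁰, giving 1 unpaired electron.

1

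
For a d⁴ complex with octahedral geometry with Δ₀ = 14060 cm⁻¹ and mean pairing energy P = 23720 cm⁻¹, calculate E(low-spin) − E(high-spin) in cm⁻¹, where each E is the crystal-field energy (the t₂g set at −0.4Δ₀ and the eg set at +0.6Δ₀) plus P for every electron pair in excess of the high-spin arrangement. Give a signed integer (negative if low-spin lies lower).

9660

High-spin: t₂g³ eg¹, CFSE = -0.6Δ₀ = -8436 cm⁻¹.
Low-spin: t₂g⁴ eg⁰, orbital CFSE = -1.6Δ₀ = -22496 cm⁻¹; plus 1 excess pair × P = +23720 cm⁻¹; total 1224 cm⁻¹.
Thus E(LS) − E(HS) = 9660 cm⁻¹.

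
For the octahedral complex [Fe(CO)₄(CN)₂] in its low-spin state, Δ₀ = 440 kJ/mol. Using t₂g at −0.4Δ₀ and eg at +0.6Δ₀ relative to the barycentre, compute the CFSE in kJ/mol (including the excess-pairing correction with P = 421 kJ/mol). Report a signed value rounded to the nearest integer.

-214

Ligand charges: 4×(+0) from CO and 2×(-1) from CN⁻ sum to -2; with overall charge +0, Fe is +2.
Fe sits in group 8; removing 2 electrons leaves Fe²⁺ with 8 − 2 = 6 d electrons.
Configuration: t₂g⁶ eg⁰.
CFSE(orbital) = 6×(-0.4Δ₀) + 0×(0.6Δ₀) = -2.4Δ₀; with Δ₀ = 440 kJ/mol that is -1056 kJ/mol.
Pairing penalty: 3 pairs vs 1 in the high-spin reference → 2 extra × P = 842 kJ/mol.
Overall CFSE = -1056 + 842 = -214 kJ/mol.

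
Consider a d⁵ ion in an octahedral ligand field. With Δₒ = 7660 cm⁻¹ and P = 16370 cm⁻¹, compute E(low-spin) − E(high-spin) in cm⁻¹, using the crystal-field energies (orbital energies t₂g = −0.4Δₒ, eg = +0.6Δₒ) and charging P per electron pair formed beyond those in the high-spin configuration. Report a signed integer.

17420

High-spin: t₂g³ eg², CFSE = 0.0Δₒ = 0 cm⁻¹.
Low-spin t₂g⁵ eg⁰ gives -2.0Δₒ = -15320 cm⁻¹, but forming 2 extra pairs costs 2P = 32740 cm⁻¹, so E(LS) = -15320 + 32740 = 17420 cm⁻¹.
Thus E(LS) − E(HS) = 17420 cm⁻¹.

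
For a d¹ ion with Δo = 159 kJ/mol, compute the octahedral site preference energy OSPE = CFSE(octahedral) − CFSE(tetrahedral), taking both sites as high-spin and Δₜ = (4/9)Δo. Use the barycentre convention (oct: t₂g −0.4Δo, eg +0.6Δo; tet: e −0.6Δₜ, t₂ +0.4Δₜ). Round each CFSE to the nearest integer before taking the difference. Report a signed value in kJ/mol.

-22

Octahedral high-spin t₂g¹ eg⁰: CFSE = -0.4 × 159 = -64 kJ/mol.
Tetrahedral: e¹ t₂⁰, CFSE = 1(−0.6) + 0(+0.4) = -0.6Δₜ = -0.6 × (4/9) × 159 = -42 kJ/mol.
OSPE = CFSE(oct) − CFSE(tet) = -64 − (-42) = -22 kJ/mol.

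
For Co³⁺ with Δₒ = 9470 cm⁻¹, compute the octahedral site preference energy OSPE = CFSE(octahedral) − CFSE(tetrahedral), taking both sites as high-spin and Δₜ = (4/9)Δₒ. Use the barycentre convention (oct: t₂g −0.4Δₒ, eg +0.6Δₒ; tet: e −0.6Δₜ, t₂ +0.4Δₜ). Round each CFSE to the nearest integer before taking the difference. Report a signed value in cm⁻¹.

-1263

Co sits in group 9; removing 3 electrons leaves Co³⁺ with 9 − 3 = 6 d electrons.
Octahedral (high-spin): t₂g⁴ eg², CFSE = 4(−0.4) + 2(+0.6) = -0.4Δₒ = -0.4 × 9470 = -3788 cm⁻¹.
Tetrahedral e³ t₂³ gives -0.6Δₜ = -0.6 × (4/9) × 9470 = -2525 cm⁻¹.
Subtracting, OSPE = -3788 − (-2525) = -1263 cm⁻¹.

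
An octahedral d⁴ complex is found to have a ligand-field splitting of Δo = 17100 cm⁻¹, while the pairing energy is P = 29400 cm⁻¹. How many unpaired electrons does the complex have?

4

With Δo < P the complex is high-spin.
Filling d⁴ accordingly: t2g^3 e_g^1.
Unpaired electrons: 4.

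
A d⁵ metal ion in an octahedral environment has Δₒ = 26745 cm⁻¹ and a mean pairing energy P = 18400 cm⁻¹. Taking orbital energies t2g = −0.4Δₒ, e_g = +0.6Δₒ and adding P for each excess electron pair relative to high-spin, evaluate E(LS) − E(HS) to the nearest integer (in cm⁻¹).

-16690

High-spin: t2g^3 e_g^2, CFSE = 0.0Δₒ = 0 cm⁻¹.
Low-spin t2g^5 e_g^0 gives -2.0Δₒ = -53490 cm⁻¹, but forming 2 extra pairs costs 2P = 36800 cm⁻¹, so E(LS) = -53490 + 36800 = -16690 cm⁻¹.
The difference is -16690 − (0) = -16690 cm⁻¹, so low-spin lies lower.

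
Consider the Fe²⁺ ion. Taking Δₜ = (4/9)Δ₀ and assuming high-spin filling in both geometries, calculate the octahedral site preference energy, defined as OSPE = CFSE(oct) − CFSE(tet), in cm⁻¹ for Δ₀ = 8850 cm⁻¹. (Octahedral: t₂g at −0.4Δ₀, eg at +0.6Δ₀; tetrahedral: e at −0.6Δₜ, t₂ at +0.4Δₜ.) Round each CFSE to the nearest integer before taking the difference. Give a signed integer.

Fe sits in group 8; removing 2 electrons leaves Fe²⁺ with 8 − 2 = 6 d electrons.
In an octahedral site d⁶ (HS) is t₂g⁴ eg², giving CFSE(oct) = -0.4Δ₀ = -3540 cm⁻¹.
In a tetrahedral site the filling is e³ t₂³: CFSE(tet) = -0.6Δₜ = -0.6 × (4/9)(8850) = -2360 cm⁻¹.
OSPE = -3540 − (-2360) = -1180 cm⁻¹.

-1180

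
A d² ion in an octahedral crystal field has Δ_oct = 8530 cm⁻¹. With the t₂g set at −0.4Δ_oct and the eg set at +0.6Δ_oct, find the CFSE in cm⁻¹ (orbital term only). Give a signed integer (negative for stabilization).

Configuration: t₂g² eg⁰.
CFSE(orbital) = 2×(-0.4Δ_oct) + 0×(0.6Δ_oct) = -0.8Δ_oct; with Δ_oct = 8530 cm⁻¹ that is -6824 cm⁻¹.

-6824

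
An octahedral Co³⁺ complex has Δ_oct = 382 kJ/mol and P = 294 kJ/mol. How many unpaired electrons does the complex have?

Co³⁺: group 9, so d-count = 9 − 3 = 6.
Here Δ_oct > P (382 > 294), so the low-spin state is favoured.
That gives t₂g⁶ eg⁰.
Unpaired electrons: 0.

0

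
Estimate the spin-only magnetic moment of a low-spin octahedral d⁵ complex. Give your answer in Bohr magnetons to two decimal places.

Configuration: t₂g⁵ eg⁰ → 1 unpaired electron.
μ(spin-only) = √[1(1+2)] = √3 ≈ 1.73 Bohr magnetons.

1.73 Bohr magnetons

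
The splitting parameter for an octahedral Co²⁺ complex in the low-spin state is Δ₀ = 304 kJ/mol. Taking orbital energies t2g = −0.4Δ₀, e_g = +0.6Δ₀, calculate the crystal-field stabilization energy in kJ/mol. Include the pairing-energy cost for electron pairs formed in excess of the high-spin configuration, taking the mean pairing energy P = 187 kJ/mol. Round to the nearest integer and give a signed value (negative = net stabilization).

Co²⁺: group 9, so d-count = 9 − 2 = 7.
Configuration: t2g^6 e_g^1.
The orbital stabilization is -1.8Δ₀ = -1.8 × 304 = -547 kJ/mol.
Relative to high-spin t2g^5 e_g^2 (2 paired), the low-spin configuration has 1 additional pair, contributing +1 × 187 = +187 kJ/mol.
Net CFSE = -547 + 187 = -360 kJ/mol.

-360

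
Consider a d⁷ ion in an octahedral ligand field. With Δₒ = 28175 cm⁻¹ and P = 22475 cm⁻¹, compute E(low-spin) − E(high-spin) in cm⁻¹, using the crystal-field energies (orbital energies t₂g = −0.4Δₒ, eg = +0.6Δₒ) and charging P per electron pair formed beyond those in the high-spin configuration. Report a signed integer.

High-spin d⁷ fills as t₂g⁵ eg² with CFSE 5(−0.4) + 2(+0.6) = -0.8Δₒ = -22540 cm⁻¹.
Low-spin: t₂g⁶ eg¹, orbital CFSE = -1.8Δₒ = -50715 cm⁻¹; plus 1 excess pair × P = +22475 cm⁻¹; total -28240 cm⁻¹.
E(LS) − E(HS) = -28240 − (-22540) = -5700 cm⁻¹.

-5700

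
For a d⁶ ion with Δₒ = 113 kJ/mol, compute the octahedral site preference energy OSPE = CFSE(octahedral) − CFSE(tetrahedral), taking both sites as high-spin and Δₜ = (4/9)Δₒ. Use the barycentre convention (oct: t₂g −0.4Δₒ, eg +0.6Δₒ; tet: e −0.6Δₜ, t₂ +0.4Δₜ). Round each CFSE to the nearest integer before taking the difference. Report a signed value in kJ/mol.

Octahedral high-spin t₂g⁴ eg²: CFSE = -0.4 × 113 = -45 kJ/mol.
Tetrahedral: e³ t₂³, CFSE = 3(−0.6) + 3(+0.4) = -0.6Δₜ = -0.6 × (4/9) × 113 = -30 kJ/mol.
OSPE = -45 − (-30) = -15 kJ/mol.

-15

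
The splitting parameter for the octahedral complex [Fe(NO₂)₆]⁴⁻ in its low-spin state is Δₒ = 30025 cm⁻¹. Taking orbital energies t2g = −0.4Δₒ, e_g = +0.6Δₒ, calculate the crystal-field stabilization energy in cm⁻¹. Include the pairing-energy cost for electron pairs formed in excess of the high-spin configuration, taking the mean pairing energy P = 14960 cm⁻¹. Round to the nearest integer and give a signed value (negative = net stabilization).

-42140

Each NO₂⁻ contributes -1; 6 × (-1) = -6. With overall charge -4, Fe is in the +2 oxidation state.
Fe²⁺: group 8, so d-count = 8 − 2 = 6.
Configuration: t2g^6 e_g^0.
The orbital stabilization is -2.4Δₒ = -2.4 × 30025 = -72060 cm⁻¹.
Relative to high-spin t2g^4 e_g^2 (1 paired), the low-spin configuration has 2 additional pairs, contributing +2 × 14960 = +29920 cm⁻¹.
Net CFSE = -72060 + 29920 = -42140 cm⁻¹.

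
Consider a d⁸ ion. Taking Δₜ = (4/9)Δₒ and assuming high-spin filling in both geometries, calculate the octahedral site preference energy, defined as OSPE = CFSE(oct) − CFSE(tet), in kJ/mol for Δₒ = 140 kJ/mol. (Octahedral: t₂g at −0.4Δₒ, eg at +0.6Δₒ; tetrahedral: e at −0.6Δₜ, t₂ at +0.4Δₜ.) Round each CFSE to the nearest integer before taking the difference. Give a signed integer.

-118

Octahedral (high-spin): t₂g⁶ eg², CFSE = 6(−0.4) + 2(+0.6) = -1.2Δₒ = -1.2 × 140 = -168 kJ/mol.
Tetrahedral e⁴ t₂⁴ gives -0.8Δₜ = -0.8 × (4/9) × 140 = -50 kJ/mol.
Subtracting, OSPE = -168 − (-50) = -118 kJ/mol.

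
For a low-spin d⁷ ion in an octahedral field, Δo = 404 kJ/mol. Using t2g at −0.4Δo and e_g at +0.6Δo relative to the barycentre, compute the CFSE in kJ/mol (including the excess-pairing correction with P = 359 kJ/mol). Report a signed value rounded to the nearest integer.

Configuration: t2g^6 e_g^1.
Orbital CFSE = 6(-0.4) + 1(0.6) = -1.8Δo = -1.8 × 404 = -727 kJ/mol.
Pairing penalty: 3 pairs vs 2 in the high-spin reference → 1 extra × P = 359 kJ/mol.
Net CFSE = -727 + 359 = -368 kJ/mol.

-368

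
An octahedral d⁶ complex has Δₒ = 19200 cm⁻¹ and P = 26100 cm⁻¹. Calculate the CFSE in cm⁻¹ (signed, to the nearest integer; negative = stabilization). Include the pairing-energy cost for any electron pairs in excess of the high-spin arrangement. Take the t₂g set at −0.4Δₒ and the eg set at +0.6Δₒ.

-7680

Δₒ < P, so pairing is avoided: the ground state is high-spin.
That gives t₂g⁴ eg².
Orbital CFSE = -0.4Δₒ = -0.4 × 19200 = -7680 cm⁻¹.
High-spin has no excess pairs, so no pairing correction applies.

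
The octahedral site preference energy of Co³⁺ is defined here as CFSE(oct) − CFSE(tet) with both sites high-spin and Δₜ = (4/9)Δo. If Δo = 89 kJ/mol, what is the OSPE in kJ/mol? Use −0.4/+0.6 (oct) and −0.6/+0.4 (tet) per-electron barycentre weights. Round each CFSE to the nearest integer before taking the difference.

Co sits in group 9; removing 3 electrons leaves Co³⁺ with 9 − 3 = 6 d electrons.
In an octahedral site d⁶ (HS) is t₂g⁴ eg², giving CFSE(oct) = -0.4Δo = -36 kJ/mol.
In a tetrahedral site the filling is e³ t₂³: CFSE(tet) = -0.6Δₜ = -0.6 × (4/9)(89) = -24 kJ/mol.
OSPE = -36 − (-24) = -12 kJ/mol.

-12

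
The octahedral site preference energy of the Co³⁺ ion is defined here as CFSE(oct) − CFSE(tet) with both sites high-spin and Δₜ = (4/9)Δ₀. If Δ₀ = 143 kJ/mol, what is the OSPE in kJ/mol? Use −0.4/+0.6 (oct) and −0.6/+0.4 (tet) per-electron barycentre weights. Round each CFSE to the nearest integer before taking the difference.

Co is in group 9, so Co³⁺ is d⁶ (9 − 3 = 6).
Octahedral high-spin t₂g⁴ eg²: CFSE = -0.4 × 143 = -57 kJ/mol.
Tetrahedral e³ t₂³ gives -0.6Δₜ = -0.6 × (4/9) × 143 = -38 kJ/mol.
OSPE = CFSE(oct) − CFSE(tet) = -57 − (-38) = -19 kJ/mol.

-19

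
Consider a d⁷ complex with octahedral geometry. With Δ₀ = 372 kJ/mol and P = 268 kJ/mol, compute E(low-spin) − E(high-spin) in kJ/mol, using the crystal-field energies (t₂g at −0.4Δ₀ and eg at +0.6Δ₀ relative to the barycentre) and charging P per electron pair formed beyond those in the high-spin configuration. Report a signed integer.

In the high-spin limit (t₂g⁵ eg²) the orbital term is -0.8Δ₀ = -298 kJ/mol, with no excess pairing.
For low-spin the configuration is t₂g⁶ eg¹: orbital energy -1.8 × 372 = -670 kJ/mol, and 1 additional pair relative to high-spin adds 268 kJ/mol, giving -402 kJ/mol.
E(LS) − E(HS) = -402 − (-298) = -104 kJ/mol.

-104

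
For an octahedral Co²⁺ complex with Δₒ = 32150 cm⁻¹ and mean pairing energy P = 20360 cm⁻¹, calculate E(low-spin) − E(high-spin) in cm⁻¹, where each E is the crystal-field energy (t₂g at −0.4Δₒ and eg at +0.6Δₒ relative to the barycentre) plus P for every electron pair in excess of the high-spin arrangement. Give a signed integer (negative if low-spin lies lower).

-11790

Co is in group 9, so Co²⁺ is d⁷ (9 − 2 = 7).
High-spin d⁷ fills as t₂g⁵ eg² with CFSE 5(−0.4) + 2(+0.6) = -0.8Δₒ = -25720 cm⁻¹.
Low-spin t₂g⁶ eg¹ gives -1.8Δₒ = -57870 cm⁻¹, but forming 1 extra pair costs 1P = 20360 cm⁻¹, so E(LS) = -57870 + 20360 = -37510 cm⁻¹.
Thus E(LS) − E(HS) = -11790 cm⁻¹.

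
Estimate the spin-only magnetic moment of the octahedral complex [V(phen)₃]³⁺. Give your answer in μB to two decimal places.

phen is neutral, so the +3 overall charge sits on V: oxidation state +3.
Group 5 minus oxidation state +3 gives a d² configuration for V³⁺.
Configuration: t₂g² eg⁰ → 2 unpaired electrons.
μ(spin-only) = √[2(2+2)] = √8 ≈ 2.83 μB.

2.83 μB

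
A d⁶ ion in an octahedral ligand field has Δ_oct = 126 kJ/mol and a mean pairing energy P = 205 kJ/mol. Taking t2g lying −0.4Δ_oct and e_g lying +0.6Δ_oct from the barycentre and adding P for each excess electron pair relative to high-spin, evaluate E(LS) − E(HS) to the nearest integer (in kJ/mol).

158

High-spin: t2g^4 e_g^2, CFSE = -0.4Δ_oct = -50 kJ/mol.
For low-spin the configuration is t2g^6 e_g^0: orbital energy -2.4 × 126 = -302 kJ/mol, and 2 additional pairs relative to high-spin add 410 kJ/mol, giving 108 kJ/mol.
The difference is 108 − (-50) = 158 kJ/mol, so high-spin lies lower.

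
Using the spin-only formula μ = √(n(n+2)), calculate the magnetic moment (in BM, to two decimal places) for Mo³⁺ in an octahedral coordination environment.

3.87 BM

Mo³⁺: group 6, so d-count = 6 − 3 = 3.
For octahedral d³ the high- and low-spin configurations coincide.
Configuration: t₂g³ eg⁰ → 3 unpaired electrons.
μ(spin-only) = √[3(3+2)] = √15 ≈ 3.87 BM.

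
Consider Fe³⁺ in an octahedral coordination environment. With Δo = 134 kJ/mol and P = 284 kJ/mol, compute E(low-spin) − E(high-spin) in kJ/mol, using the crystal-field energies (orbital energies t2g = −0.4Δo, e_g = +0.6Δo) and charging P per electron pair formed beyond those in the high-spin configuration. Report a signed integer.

300

Fe is in group 8, so Fe³⁺ is d⁵ (8 − 3 = 5).
High-spin d⁵ fills as t2g^3 e_g^2 with CFSE 3(−0.4) + 2(+0.6) = 0.0Δo = 0 kJ/mol.
For low-spin the configuration is t2g^5 e_g^0: orbital energy -2.0 × 134 = -268 kJ/mol, and 2 additional pairs relative to high-spin add 568 kJ/mol, giving 300 kJ/mol.
Thus E(LS) − E(HS) = 300 kJ/mol.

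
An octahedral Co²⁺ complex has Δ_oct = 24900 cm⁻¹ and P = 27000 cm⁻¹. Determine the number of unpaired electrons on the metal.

3

Co sits in group 9; removing 2 electrons leaves Co²⁺ with 9 − 2 = 7 d electrons.
Δ_oct < P, so pairing is avoided: the ground state is high-spin.
That gives t₂g⁵ eg².
Unpaired electrons: 3.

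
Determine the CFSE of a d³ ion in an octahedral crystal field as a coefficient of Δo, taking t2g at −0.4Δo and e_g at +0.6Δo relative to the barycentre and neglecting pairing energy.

Configuration: t2g^3 e_g^0.
CFSE = 3(-0.4Δo) + 0(0.6Δo) = -1.2Δo + 0.0Δo = -1.2Δo.

-1.2 Δo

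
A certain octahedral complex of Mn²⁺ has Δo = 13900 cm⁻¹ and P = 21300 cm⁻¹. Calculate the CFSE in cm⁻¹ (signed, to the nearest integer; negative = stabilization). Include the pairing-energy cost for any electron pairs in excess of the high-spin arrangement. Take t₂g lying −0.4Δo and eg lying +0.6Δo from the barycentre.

0

Group 7 minus oxidation state +2 gives a d⁵ configuration for Mn²⁺.
Δo < P, so pairing is avoided: the ground state is high-spin.
Filling d⁵ accordingly: t₂g³ eg².
Orbital CFSE = 0.0Δo = 0.0 × 13900 = 0 cm⁻¹.
High-spin has no excess pairs, so no pairing correction applies.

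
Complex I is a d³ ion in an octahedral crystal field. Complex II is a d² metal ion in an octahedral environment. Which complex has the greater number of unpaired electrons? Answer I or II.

I

I: t2g^3 e_g^0 → 3 unpaired.
II: t2g^2 e_g^0 → 2 unpaired.
So I has more unpaired electrons.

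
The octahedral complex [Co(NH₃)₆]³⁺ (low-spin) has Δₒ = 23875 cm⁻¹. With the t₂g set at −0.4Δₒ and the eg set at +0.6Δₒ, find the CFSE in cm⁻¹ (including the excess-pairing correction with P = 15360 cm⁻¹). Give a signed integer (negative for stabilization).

NH₃ is neutral, so the +3 overall charge sits on Co: oxidation state +3.
Co is in group 9, so Co³⁺ is d⁶ (9 − 3 = 6).
Electron filling gives t₂g⁶ eg⁰.
The orbital stabilization is -2.4Δₒ = -2.4 × 23875 = -57300 cm⁻¹.
High-spin d⁶ would be t₂g⁴ eg² with 1 pair; low-spin has 3, so 2 excess pairs cost +2P = +30720 cm⁻¹.
Net CFSE = -57300 + 30720 = -26580 cm⁻¹.

-26580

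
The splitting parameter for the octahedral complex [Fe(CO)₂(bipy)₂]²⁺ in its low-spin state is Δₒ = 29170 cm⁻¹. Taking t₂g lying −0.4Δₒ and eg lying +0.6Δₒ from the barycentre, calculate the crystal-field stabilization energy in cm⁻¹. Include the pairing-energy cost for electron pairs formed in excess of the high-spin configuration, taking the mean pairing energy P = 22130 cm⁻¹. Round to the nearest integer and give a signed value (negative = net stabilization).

Ligand charges: 2×(+0) from CO and 2×(+0) from bipy sum to +0; with overall charge +2, Fe is +2.
Fe²⁺: group 8, so d-count = 8 − 2 = 6.
Electron filling gives t₂g⁶ eg⁰.
Orbital CFSE = 6(-0.4) + 0(0.6) = -2.4Δₒ = -2.4 × 29170 = -70008 cm⁻¹.
Relative to high-spin t₂g⁴ eg² (1 paired), the low-spin configuration has 2 additional pairs, contributing +2 × 22130 = +44260 cm⁻¹.
Combining: -70008 + 44260 = -25748 cm⁻¹.

-25748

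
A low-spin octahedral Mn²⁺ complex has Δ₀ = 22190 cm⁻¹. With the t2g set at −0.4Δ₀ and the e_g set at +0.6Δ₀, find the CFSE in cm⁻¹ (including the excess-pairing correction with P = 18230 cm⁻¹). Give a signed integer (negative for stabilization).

Mn sits in group 7; removing 2 electrons leaves Mn²⁺ with 7 − 2 = 5 d electrons.
Configuration: t2g^5 e_g^0.
CFSE(orbital) = 5×(-0.4Δ₀) + 0×(0.6Δ₀) = -2.0Δ₀; with Δ₀ = 22190 cm⁻¹ that is -44380 cm⁻¹.
High-spin d⁵ would be t2g^3 e_g^2 with 0 pairs; low-spin has 2, so 2 excess pairs cost +2P = +36460 cm⁻¹.
Combining: -44380 + 36460 = -7920 cm⁻¹.

-7920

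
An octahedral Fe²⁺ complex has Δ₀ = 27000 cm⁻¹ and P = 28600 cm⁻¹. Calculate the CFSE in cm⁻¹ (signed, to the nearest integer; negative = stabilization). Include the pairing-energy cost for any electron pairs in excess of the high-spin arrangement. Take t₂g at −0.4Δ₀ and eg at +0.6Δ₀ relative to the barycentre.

Group 8 minus oxidation state +2 gives a d⁶ configuration for Fe²⁺.
Since Δ₀ = 27000 cm⁻¹ < P = 28600 cm⁻¹, the complex adopts the high-spin configuration.
That gives t₂g⁴ eg².
Orbital CFSE = -0.4Δ₀ = -0.4 × 27000 = -10800 cm⁻¹.
High-spin has no excess pairs, so no pairing correction applies.

-10800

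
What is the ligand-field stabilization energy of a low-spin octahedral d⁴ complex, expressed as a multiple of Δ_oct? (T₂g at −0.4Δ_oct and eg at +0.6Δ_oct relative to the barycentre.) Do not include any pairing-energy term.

Configuration: t₂g⁴ eg⁰.
CFSE = 4(-0.4Δ_oct) + 0(0.6Δ_oct) = -1.6Δ_oct + 0.0Δ_oct = -1.6Δ_oct.

-1.6 Δ_oct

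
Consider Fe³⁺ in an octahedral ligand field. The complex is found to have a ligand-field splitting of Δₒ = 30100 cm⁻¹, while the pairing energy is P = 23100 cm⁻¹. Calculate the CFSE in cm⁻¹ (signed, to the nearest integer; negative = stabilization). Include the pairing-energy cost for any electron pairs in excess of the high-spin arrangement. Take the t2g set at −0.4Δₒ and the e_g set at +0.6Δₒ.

Fe³⁺: group 8, so d-count = 8 − 3 = 5.
Δₒ > P, so pairing is preferred: the ground state is low-spin.
Configuration: t2g^5 e_g^0.
Orbital CFSE = -2.0Δₒ = -2.0 × 30100 = -60200 cm⁻¹.
Excess pairs vs high-spin: 2 − 0 = 2; pairing cost = +46200 cm⁻¹.
Net CFSE = -60200 + 46200 = -14000 cm⁻¹.

-14000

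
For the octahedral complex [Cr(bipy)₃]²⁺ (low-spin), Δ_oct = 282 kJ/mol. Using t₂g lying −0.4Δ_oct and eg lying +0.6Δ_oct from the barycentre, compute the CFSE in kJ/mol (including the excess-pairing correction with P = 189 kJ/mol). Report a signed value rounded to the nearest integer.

-262

bipy is neutral, so the +2 overall charge sits on Cr: oxidation state +2.
Cr is in group 6, so Cr²⁺ is d⁴ (6 − 2 = 4).
Configuration: t₂g⁴ eg⁰.
The orbital stabilization is -1.6Δ_oct = -1.6 × 282 = -451 kJ/mol.
Pairing penalty: 1 pair vs 0 in the high-spin reference → 1 extra × P = 189 kJ/mol.
Overall CFSE = -451 + 189 = -262 kJ/mol.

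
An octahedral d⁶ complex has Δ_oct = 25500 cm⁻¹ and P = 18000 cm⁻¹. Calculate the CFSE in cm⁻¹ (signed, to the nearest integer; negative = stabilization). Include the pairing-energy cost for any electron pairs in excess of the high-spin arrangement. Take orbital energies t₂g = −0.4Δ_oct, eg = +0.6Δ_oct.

Here Δ_oct > P (25500 > 18000), so the low-spin state is favoured.
That gives t₂g⁶ eg⁰.
Orbital CFSE = -2.4Δ_oct = -2.4 × 25500 = -61200 cm⁻¹.
Excess pairs vs high-spin: 3 − 1 = 2; pairing cost = +36000 cm⁻¹.
Net CFSE = -61200 + 36000 = -25200 cm⁻¹.

-25200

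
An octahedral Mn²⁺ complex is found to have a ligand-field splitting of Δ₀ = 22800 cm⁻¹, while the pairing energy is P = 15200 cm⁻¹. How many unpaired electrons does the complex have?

1

Mn sits in group 7; removing 2 electrons leaves Mn²⁺ with 7 − 2 = 5 d electrons.
With Δ₀ > P the complex is low-spin.
Filling d⁵ accordingly: t2g^5 e_g^0.
Unpaired electrons: 1.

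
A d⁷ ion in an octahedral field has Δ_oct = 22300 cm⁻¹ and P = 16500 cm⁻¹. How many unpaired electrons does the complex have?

With Δ_oct > P the complex is low-spin.
That gives t2g^6 e_g^1.
Unpaired electrons: 1.

1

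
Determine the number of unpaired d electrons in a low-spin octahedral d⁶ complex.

0

Configuration: t₂g⁶ eg⁰, giving 0 unpaired electrons.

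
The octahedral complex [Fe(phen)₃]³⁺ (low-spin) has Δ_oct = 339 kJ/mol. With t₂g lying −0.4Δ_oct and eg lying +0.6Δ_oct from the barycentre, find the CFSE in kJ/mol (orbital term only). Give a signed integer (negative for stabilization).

phen is neutral, so the +3 overall charge sits on Fe: oxidation state +3.
Fe sits in group 8; removing 3 electrons leaves Fe³⁺ with 8 − 3 = 5 d electrons.
The d⁵ electrons fill as t₂g⁵ eg⁰.
Orbital CFSE = 5(-0.4) + 0(0.6) = -2.0Δ_oct = -2.0 × 339 = -678 kJ/mol.

-678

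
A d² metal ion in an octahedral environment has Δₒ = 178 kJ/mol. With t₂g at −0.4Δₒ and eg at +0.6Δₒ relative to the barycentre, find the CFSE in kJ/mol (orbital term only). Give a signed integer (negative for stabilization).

-142

The d² electrons fill as t₂g² eg⁰.
Orbital CFSE = 2(-0.4) + 0(0.6) = -0.8Δₒ = -0.8 × 178 = -142 kJ/mol.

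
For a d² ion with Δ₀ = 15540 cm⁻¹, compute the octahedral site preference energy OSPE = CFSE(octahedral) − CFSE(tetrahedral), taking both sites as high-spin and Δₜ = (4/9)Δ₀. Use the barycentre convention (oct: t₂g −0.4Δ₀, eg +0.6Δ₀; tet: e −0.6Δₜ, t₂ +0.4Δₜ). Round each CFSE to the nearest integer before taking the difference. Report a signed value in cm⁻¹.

Octahedral (high-spin): t₂g² eg⁰, CFSE = 2(−0.4) + 0(+0.6) = -0.8Δ₀ = -0.8 × 15540 = -12432 cm⁻¹.
Tetrahedral e² t₂⁰ gives -1.2Δₜ = -1.2 × (4/9) × 15540 = -8288 cm⁻¹.
OSPE = -12432 − (-8288) = -4144 cm⁻¹.

-4144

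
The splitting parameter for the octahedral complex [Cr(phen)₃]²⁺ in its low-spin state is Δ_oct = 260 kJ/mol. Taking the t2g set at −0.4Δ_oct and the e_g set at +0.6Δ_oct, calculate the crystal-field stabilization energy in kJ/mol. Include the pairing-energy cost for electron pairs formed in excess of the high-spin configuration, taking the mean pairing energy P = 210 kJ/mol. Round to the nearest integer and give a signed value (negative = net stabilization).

-206

phen is neutral, so the +2 overall charge sits on Cr: oxidation state +2.
Cr is in group 6, so Cr²⁺ is d⁴ (6 − 2 = 4).
Configuration: t2g^4 e_g^0.
Orbital CFSE = 4(-0.4) + 0(0.6) = -1.6Δ_oct = -1.6 × 260 = -416 kJ/mol.
High-spin d⁴ would be t2g^3 e_g^1 with 0 pairs; low-spin has 1, so 1 excess pair costs +1P = +210 kJ/mol.
Overall CFSE = -416 + 210 = -206 kJ/mol.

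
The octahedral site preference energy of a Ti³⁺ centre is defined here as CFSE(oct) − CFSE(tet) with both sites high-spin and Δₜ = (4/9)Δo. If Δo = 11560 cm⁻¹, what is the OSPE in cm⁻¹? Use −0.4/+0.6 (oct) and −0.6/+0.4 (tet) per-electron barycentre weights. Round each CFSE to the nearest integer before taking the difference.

-1541

Ti is in group 4, so Ti³⁺ is d¹ (4 − 3 = 1).
Octahedral (high-spin): t2g^1 e_g^0, CFSE = 1(−0.4) + 0(+0.6) = -0.4Δo = -0.4 × 11560 = -4624 cm⁻¹.
In a tetrahedral site the filling is e^1 t2^0: CFSE(tet) = -0.6Δₜ = -0.6 × (4/9)(11560) = -3083 cm⁻¹.
OSPE = -4624 − (-3083) = -1541 cm⁻¹.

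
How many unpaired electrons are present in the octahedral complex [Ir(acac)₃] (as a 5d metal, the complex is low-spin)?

Each acac⁻ contributes -1; 3 × (-1) = -3. With overall charge +0, Ir is in the +3 oxidation state.
Ir is in group 9, so Ir³⁺ is d⁶ (9 − 3 = 6).
Configuration: t2g^6 e_g^0, giving 0 unpaired electrons.

0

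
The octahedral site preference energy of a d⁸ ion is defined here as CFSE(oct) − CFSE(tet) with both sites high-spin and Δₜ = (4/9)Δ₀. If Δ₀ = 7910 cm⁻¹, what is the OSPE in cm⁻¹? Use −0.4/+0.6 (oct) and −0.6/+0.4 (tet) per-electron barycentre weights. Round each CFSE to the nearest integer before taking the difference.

-6680

Octahedral high-spin t₂g⁶ eg²: CFSE = -1.2 × 7910 = -9492 cm⁻¹.
In a tetrahedral site the filling is e⁴ t₂⁴: CFSE(tet) = -0.8Δₜ = -0.8 × (4/9)(7910) = -2812 cm⁻¹.
OSPE = CFSE(oct) − CFSE(tet) = -9492 − (-2812) = -6680 cm⁻¹.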